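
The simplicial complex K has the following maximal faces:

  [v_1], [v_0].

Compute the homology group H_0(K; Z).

H_0 ≅ Z^2.

Order the vertices as v_0 < v_1. Listing each simplex with vertices in this order, K has dimension 0 with simplices:

  0-simplices (2): [v_0], [v_1]

so the chain groups are C_0 ≅ Z^2.

Now H_k = ker ∂_k / im ∂_{k+1}, so:

  H_0: rank C_0 − rank ∂_1 = 2 − 0 = 2, and there is no ∂_1, so H_0 ≅ Z^2.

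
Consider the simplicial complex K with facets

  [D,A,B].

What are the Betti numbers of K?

Fix the vertex order A < B < D and write every simplex with vertices in increasing order. Then dim K = 2 and the simplices of K are:

  0-simplices (3): A, B, D
  1-simplices (3): AB, AD, BD
  2-simplices (1): ABD

giving chain groups C_0 ≅ Z^3, C_1 ≅ Z^3, C_2 ≅ Z^1.

Boundary ∂_1: C_1 → C_0 maps an edge to its endpoints' difference, ∂[p,q] = q − p. For instance
  ∂AD = D − A.
This gives a 3×3 integer matrix of rank 2; reducing to Smith normal form yields diagonal entries (1,1).

Boundary ∂_2: C_2 → C_1 acts by ∂[p,q,r] = [q,r] − [p,r] + [p,q]. For instance
  ∂ABD = BD − AD + AB.
The resulting 3×1 matrix has rank 1, and its Smith normal form has invariant factors (1).

From H_k ≅ ker(∂_k) / im(∂_{k+1}) we obtain:

  H_0: rank C_0 − rank ∂_1 = 3 − 2 = 1, and the invariant factors of ∂_1 are all 1, so H_0 = Z.
  H_1: rank ker ∂_1 − rank ∂_2 = (3 − 2) − 1 = 0, and the invariant factors of ∂_2 are all 1, so H_1 = 0.
  H_2: rank ker ∂_2 − rank ∂_3 = (1 − 1) − 0 = 0, and there is no ∂_3, so H_2 = 0.

As a check, the Euler characteristic is 3 − 3 + 1 = 1, which agrees with 1 − 0 + 0 = 1.

Hence the Betti numbers are b_0 = 1, b_1 = 0, b_2 = 0.

b_0 = 1, b_1 = 0, b_2 = 0.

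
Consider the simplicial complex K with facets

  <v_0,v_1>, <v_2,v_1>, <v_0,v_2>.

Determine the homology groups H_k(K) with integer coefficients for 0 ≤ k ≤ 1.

We work with the vertex ordering v_0 < v_1 < v_2. The simplices of K, each written with vertices in increasing order, are:

  0-simplices (3): [v_0], [v_1], [v_2]
  1-simplices (3): [v_0,v_1], [v_0,v_2], [v_1,v_2]

giving chain groups C_0 ≅ Z^3, C_1 ≅ Z^3.

Boundary ∂_1: C_1 → C_0 maps an edge to its endpoints' difference, ∂[p,q] = q − p. For instance
  ∂[v_1,v_2] = [v_2] − [v_1].
As a 3×3 matrix over Z this has rank 2, with invariant factors (1,1).

Computing H_k = (kernel of ∂_k) / (image of ∂_{k+1}):

  H_0: rank C_0 − rank ∂_1 = 3 − 2 = 1, and the invariant factors of ∂_1 are all 1, so H_0 ≅ Z.
  H_1: rank ker ∂_1 − rank ∂_2 = (3 − 2) − 0 = 1, and there is no ∂_2, so H_1 ≅ Z.

As a check, the Euler characteristic is 3 − 3 = 0, which agrees with 1 − 1 = 0.

H_0 = Z,  H_1 = Z.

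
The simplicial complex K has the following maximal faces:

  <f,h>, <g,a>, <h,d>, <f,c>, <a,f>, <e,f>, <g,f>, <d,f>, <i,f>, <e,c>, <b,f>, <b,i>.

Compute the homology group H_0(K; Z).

H_0 ≅ Z.

Fix the vertex order a < b < c < d < e < f < g < h < i and write every simplex with vertices in increasing order. Then dim K = 1 and the simplices of K are:

  0-simplices (9): a, b, c, d, e, f, g, h, i
  1-simplices (12): af, ag, bf, bi, ce, cf, df, dh, ef, fg, fh, fi

Hence C_0 ≅ Z^9, C_1 ≅ Z^12.

The boundary map ∂_1: C_1 → C_0 maps an edge to its endpoints' difference, ∂[p,q] = q − p. For instance
  ∂fi = i − f.
As a 9×12 matrix over Z this has rank 8, with invariant factors (1,1,1,1,1,1,1,1).

Reading off H_k = ker ∂_k / im ∂_{k+1}:

  H_0: rank C_0 − rank ∂_1 = 9 − 8 = 1, and the invariant factors of ∂_1 are all 1, so H_0 ≅ Z.

(K is a triangulation of a wedge of 4 circles.)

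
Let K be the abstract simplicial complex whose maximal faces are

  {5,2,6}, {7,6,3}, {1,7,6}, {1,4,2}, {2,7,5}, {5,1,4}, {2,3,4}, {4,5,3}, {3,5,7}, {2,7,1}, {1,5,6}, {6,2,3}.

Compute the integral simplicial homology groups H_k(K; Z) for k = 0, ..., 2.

Fix the vertex order 1 < 2 < 3 < 4 < 5 < 6 < 7 and write every simplex with vertices in increasing order. Then dim K = 2 and the simplices of K are:

  0-simplices (7): [1], [2], [3], [4], [5], [6], [7]
  1-simplices (18): [1,2], [1,4], [1,5], [1,6], [1,7], [2,3], [2,4], [2,5], [2,6], [2,7], [3,4], [3,5], [3,6], [3,7], [4,5], [5,6], [5,7], [6,7]
  2-simplices (12): [1,2,4], [1,2,7], [1,4,5], [1,5,6], [1,6,7], [2,3,4], [2,3,6], [2,5,6], [2,5,7], [3,4,5], [3,5,7], [3,6,7]

giving chain groups C_0 ≅ Z^7, C_1 ≅ Z^18, C_2 ≅ Z^12.

The boundary map ∂_1: C_1 → C_0 maps an edge to its endpoints' difference, ∂[p,q] = q − p. For instance
  ∂[2,6] = [6] − [2].
As a 7×18 matrix over Z this has rank 6, with invariant factors (1,1,1,1,1,1).

Boundary ∂_2: C_2 → C_1 acts by ∂[p,q,r] = [q,r] − [p,r] + [p,q]. For instance
  ∂[1,2,4] = [2,4] − [1,4] + [1,2],
  ∂[3,5,7] = [5,7] − [3,7] + [3,5].
The 18×12 boundary matrix has rank 12 and Smith normal form diag(1,1,1,1,1,1,1,1,1,1,1,2).

Reading off H_k = ker ∂_k / im ∂_{k+1}:

  H_0: rank C_0 − rank ∂_1 = 7 − 6 = 1, and the invariant factors of ∂_1 are all 1, so H_0 = Z.
  H_1: rank ker ∂_1 − rank ∂_2 = (18 − 6) − 12 = 0, and ∂_2 has invariant factor 2 > 1, so H_1 = Z/2Z.
  H_2: rank ker ∂_2 − rank ∂_3 = (12 − 12) − 0 = 0, and there is no ∂_3, so H_2 = 0.

(K is a triangulation of the real projective plane RP^2.)

H_0 = Z,  H_1 = Z/2Z,  H_2 = 0.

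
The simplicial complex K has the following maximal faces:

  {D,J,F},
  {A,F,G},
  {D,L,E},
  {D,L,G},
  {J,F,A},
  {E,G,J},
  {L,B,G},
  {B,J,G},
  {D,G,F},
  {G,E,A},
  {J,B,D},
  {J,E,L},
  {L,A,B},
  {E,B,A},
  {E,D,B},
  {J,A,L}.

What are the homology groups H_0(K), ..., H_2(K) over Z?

H_0 ≅ Z,  H_1 ≅ Z^2,  H_2 ≅ Z.

We work with the vertex ordering A < B < D < E < F < G < J < L. The simplices of K, each written with vertices in increasing order, are:

  0-simplices (8): A, B, D, E, F, G, J, L
  1-simplices (24): AB, AE, AF, AG, AJ, AL, BD, BE, BG, BJ, BL, DE, DF, DG, DJ, DL, EG, EJ, EL, FG, FJ, GJ, GL, JL
  2-simplices (16): ABE, ABL, AEG, AFG, AFJ, AJL, BDE, BDJ, BGJ, BGL, DEL, DFG, DFJ, DGL, EGJ, EJL

Hence C_0 ≅ Z^8, C_1 ≅ Z^24, C_2 ≅ Z^16.

Boundary ∂_1: C_1 → C_0 maps an edge to its endpoints' difference, ∂[p,q] = q − p. For instance
  ∂AB = B − A.
The resulting 8×24 matrix has rank 7, and its Smith normal form has invariant factors (1,1,1,1,1,1,1).

Boundary ∂_2: C_2 → C_1 acts by ∂[p,q,r] = [q,r] − [p,r] + [p,q]. For instance
  ∂DGL = GL − DL + DG,
  ∂BDJ = DJ − BJ + BD.
As a 24×16 matrix over Z this has rank 15, with invariant factors (1,1,1,1,1,1,1,1,1,1,1,1,1,1,1).

Computing H_k = (kernel of ∂_k) / (image of ∂_{k+1}):

  H_0: rank C_0 − rank ∂_1 = 8 − 7 = 1, and the invariant factors of ∂_1 are all 1, so H_0 ≅ Z.
  H_1: rank ker ∂_1 − rank ∂_2 = (24 − 7) − 15 = 2, and the invariant factors of ∂_2 are all 1, so H_1 ≅ Z^2.
  H_2: rank ker ∂_2 − rank ∂_3 = (16 − 15) − 0 = 1, and there is no ∂_3, so H_2 ≅ Z.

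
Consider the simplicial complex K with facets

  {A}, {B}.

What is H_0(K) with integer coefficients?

Take the total order A < B on the vertex set. Then K (dimension 0) consists of the simplices:

  0-simplices (2): A, B

Hence C_0 ≅ Z^2.

From H_k ≅ ker(∂_k) / im(∂_{k+1}) we obtain:

  H_0: rank C_0 − rank ∂_1 = 2 − 0 = 2, and there is no ∂_1, so H_0 = Z^2.

(K is a triangulation of a set of 2 points.)

H_0 = Z^2.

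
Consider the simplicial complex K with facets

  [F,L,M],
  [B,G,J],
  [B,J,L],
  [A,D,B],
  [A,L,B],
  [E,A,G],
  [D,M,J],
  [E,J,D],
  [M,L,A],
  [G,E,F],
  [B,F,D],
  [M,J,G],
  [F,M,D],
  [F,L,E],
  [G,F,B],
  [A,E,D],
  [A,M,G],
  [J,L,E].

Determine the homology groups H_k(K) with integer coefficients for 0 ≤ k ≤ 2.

Order the vertices as A < B < D < E < F < G < J < L < M. Listing each simplex with vertices in this order, K has dimension 2 with simplices:

  0-simplices (9): A, B, D, E, F, G, J, L, M
  1-simplices (27): AB, AD, AE, AG, AL, AM, BD, BF, BG, BJ, BL, DE, DF, DJ, DM, EF, EG, EJ, EL, FG, FL, FM, GJ, GM, JL, JM, LM
  2-simplices (18): ABD, ABL, ADE, AEG, AGM, ALM, BDF, BFG, BGJ, BJL, DEJ, DFM, DJM, EFG, EFL, EJL, FLM, GJM

so the chain groups are C_0 ≅ Z^9, C_1 ≅ Z^27, C_2 ≅ Z^18.

Boundary ∂_1: C_1 → C_0 sends each edge [p,q] (with p < q) to q − p. For instance
  ∂LM = M − L.
The 9×27 boundary matrix has rank 8 and Smith normal form diag(1,1,1,1,1,1,1,1).

The boundary map ∂_2: C_2 → C_1 acts by ∂[p,q,r] = [q,r] − [p,r] + [p,q]. For instance
  ∂ADE = DE − AE + AD,
  ∂AGM = GM − AM + AG.
This gives a 27×18 integer matrix of rank 17; reducing to Smith normal form yields diagonal entries (1,1,1,1,1,1,1,1,1,1,1,1,1,1,1,1,1).

From H_k ≅ ker(∂_k) / im(∂_{k+1}) we obtain:

  H_0: rank C_0 − rank ∂_1 = 9 − 8 = 1, and the invariant factors of ∂_1 are all 1, so H_0 ≅ Z.
  H_1: rank ker ∂_1 − rank ∂_2 = (27 − 8) − 17 = 2, and the invariant factors of ∂_2 are all 1, so H_1 ≅ Z^2.
  H_2: rank ker ∂_2 − rank ∂_3 = (18 − 17) − 0 = 1, and there is no ∂_3, so H_2 ≅ Z.

As a check, the Euler characteristic is 9 − 27 + 18 = 0, which agrees with 1 − 2 + 1 = 0.

H_0 = Z,  H_1 = Z^2,  H_2 = Z.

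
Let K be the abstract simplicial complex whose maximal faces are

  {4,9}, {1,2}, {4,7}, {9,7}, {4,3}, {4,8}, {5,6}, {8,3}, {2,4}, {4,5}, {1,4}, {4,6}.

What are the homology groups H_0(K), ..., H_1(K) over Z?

Order the vertices as 1 < 2 < 3 < 4 < 5 < 6 < 7 < 8 < 9. Listing each simplex with vertices in this order, K has dimension 1 with simplices:

  0-simplices (9): [1], [2], [3], [4], [5], [6], [7], [8], [9]
  1-simplices (12): [1,2], [1,4], [2,4], [3,4], [3,8], [4,5], [4,6], [4,7], [4,8], [4,9], [5,6], [7,9]

Hence C_0 ≅ Z^9, C_1 ≅ Z^12.

∂_1: C_1 → C_0 is given by ∂[p,q] = [q] − [p]. For instance
  ∂[1,4] = [4] − [1].
As a 9×12 matrix over Z this has rank 8, with invariant factors (1,1,1,1,1,1,1,1).

Now H_k = ker ∂_k / im ∂_{k+1}, so:

  H_0: rank C_0 − rank ∂_1 = 9 − 8 = 1, and the invariant factors of ∂_1 are all 1, so H_0 ≅ Z.
  H_1: rank ker ∂_1 − rank ∂_2 = (12 − 8) − 0 = 4, and there is no ∂_2, so H_1 ≅ Z^4.

As a check, the Euler characteristic is 9 − 12 = -3, which agrees with 1 − 4 = -3.

H_0 ≅ Z,  H_1 ≅ Z^4.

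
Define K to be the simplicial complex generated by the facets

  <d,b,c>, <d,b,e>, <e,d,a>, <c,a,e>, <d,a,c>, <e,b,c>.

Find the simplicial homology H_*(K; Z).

Order the vertices as a < b < c < d < e. Listing each simplex with vertices in this order, K has dimension 2 with simplices:

  0-simplices (5): a, b, c, d, e
  1-simplices (9): ac, ad, ae, bc, bd, be, cd, ce, de
  2-simplices (6): acd, ace, ade, bcd, bce, bde

so the chain groups are C_0 ≅ Z^5, C_1 ≅ Z^9, C_2 ≅ Z^6.

Boundary ∂_1: C_1 → C_0 sends each edge [p,q] (with p < q) to q − p. For instance
  ∂de = e − d.
As a 5×9 matrix over Z this has rank 4, with invariant factors (1,1,1,1).

∂_2: C_2 → C_1 maps a triangle to the signed sum of its edges. For instance
  ∂ade = de − ae + ad,
  ∂ace = ce − ae + ac.
This gives a 9×6 integer matrix of rank 5; reducing to Smith normal form yields diagonal entries (1,1,1,1,1).

From H_k ≅ ker(∂_k) / im(∂_{k+1}) we obtain:

  H_0: rank C_0 − rank ∂_1 = 5 − 4 = 1, and the invariant factors of ∂_1 are all 1, so H_0 ≅ Z.
  H_1: rank ker ∂_1 − rank ∂_2 = (9 − 4) − 5 = 0, and the invariant factors of ∂_2 are all 1, so H_1 ≅ 0.
  H_2: rank ker ∂_2 − rank ∂_3 = (6 − 5) − 0 = 1, and there is no ∂_3, so H_2 ≅ Z.

H_0 ≅ Z,  H_1 = 0,  H_2 ≅ Z.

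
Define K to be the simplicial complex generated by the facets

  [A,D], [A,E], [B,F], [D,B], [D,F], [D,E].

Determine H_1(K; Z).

Order the vertices as A < B < D < E < F. Listing each simplex with vertices in this order, K has dimension 1 with simplices:

  0-simplices (5): A, B, D, E, F
  1-simplices (6): AD, AE, BD, BF, DE, DF

so the chain groups are C_0 ≅ Z^5, C_1 ≅ Z^6.

∂_1: C_1 → C_0 sends each edge [p,q] (with p < q) to q − p. For instance
  ∂BF = F − B.
The 5×6 boundary matrix has rank 4 and Smith normal form diag(1,1,1,1).

From H_k ≅ ker(∂_k) / im(∂_{k+1}) we obtain:

  H_1: rank ker ∂_1 − rank ∂_2 = (6 − 4) − 0 = 2, and there is no ∂_2, so H_1 ≅ Z^2.

(K is a triangulation of a wedge of 2 circles.)

H_1 = Z^2.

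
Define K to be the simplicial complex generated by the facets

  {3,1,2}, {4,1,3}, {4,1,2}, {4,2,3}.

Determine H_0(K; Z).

H_0 ≅ Z.

Fix the vertex order 1 < 2 < 3 < 4 and write every simplex with vertices in increasing order. Then dim K = 2 and the simplices of K are:

  0-simplices (4): [1], [2], [3], [4]
  1-simplices (6): [1,2], [1,3], [1,4], [2,3], [2,4], [3,4]
  2-simplices (4): [1,2,3], [1,2,4], [1,3,4], [2,3,4]

giving chain groups C_0 ≅ Z^4, C_1 ≅ Z^6, C_2 ≅ Z^4.

Boundary ∂_1: C_1 → C_0 maps an edge to its endpoints' difference, ∂[p,q] = q − p.
As a 4×6 matrix over Z this has rank 3, with invariant factors (1,1,1).

The boundary map ∂_2: C_2 → C_1 sends each 2-simplex [p,q,r] to [q,r] − [p,r] + [p,q]. For instance
  ∂[1,3,4] = [3,4] − [1,4] + [1,3],
  ∂[1,2,3] = [2,3] − [1,3] + [1,2].
The 6×4 boundary matrix has rank 3 and Smith normal form diag(1,1,1).

Now H_k = ker ∂_k / im ∂_{k+1}, so:

  H_0: rank C_0 − rank ∂_1 = 4 − 3 = 1, and the invariant factors of ∂_1 are all 1, so H_0 ≅ Z.

(K is a triangulation of the 2-sphere S^2.)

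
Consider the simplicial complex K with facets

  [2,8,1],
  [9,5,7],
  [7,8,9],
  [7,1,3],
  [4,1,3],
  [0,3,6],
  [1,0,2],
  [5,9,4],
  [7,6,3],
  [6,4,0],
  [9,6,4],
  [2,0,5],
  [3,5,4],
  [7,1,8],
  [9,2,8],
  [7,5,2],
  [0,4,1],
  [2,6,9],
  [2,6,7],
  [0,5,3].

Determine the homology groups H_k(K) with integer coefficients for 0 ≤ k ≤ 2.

H_0 = Z,  H_1 = Z ⊕ Z_2,  H_2 = 0.

Order the vertices as 0 < 1 < 2 < 3 < 4 < 5 < 6 < 7 < 8 < 9. Listing each simplex with vertices in this order, K has dimension 2 with simplices:

  0-simplices (10): [0], [1], [2], [3], [4], [5], [6], [7], [8], [9]
  1-simplices (30): (30 of them)
  2-simplices (20): (20 of them)

so the chain groups are C_0 ≅ Z^10, C_1 ≅ Z^30, C_2 ≅ Z^20.

∂_1: C_1 → C_0 is given by ∂[p,q] = [q] − [p].
As a 10×30 matrix over Z this has rank 9, with invariant factors (1,1,1,1,1,1,1,1,1).

The boundary map ∂_2: C_2 → C_1 acts by ∂[p,q,r] = [q,r] − [p,r] + [p,q]. For instance
  ∂[3,6,7] = [6,7] − [3,7] + [3,6],
  ∂[4,5,9] = [5,9] − [4,9] + [4,5].
This gives a 30×20 integer matrix of rank 20; reducing to Smith normal form yields diagonal entries (1,1,1,1,1,1,1,1,1,1,1,1,1,1,1,1,1,1,1,2).

From H_k ≅ ker(∂_k) / im(∂_{k+1}) we obtain:

  H_0: rank C_0 − rank ∂_1 = 10 − 9 = 1, and the invariant factors of ∂_1 are all 1, so H_0 ≅ Z.
  H_1: rank ker ∂_1 − rank ∂_2 = (30 − 9) − 20 = 1, and ∂_2 has invariant factor 2 > 1, so H_1 ≅ Z ⊕ Z_2.
  H_2: rank ker ∂_2 − rank ∂_3 = (20 − 20) − 0 = 0, and there is no ∂_3, so H_2 ≅ 0.

(K is a triangulation of the Klein bottle.)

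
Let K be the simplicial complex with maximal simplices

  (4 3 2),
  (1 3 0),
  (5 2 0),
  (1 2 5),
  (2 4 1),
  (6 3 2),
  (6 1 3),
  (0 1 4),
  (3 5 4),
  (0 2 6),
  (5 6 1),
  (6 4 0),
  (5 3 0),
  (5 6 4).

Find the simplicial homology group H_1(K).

H_1 = Z^2.

We work with the vertex ordering 0 < 1 < 2 < 3 < 4 < 5 < 6. The simplices of K, each written with vertices in increasing order, are:

  0-simplices (7): [0], [1], [2], [3], [4], [5], [6]
  1-simplices (21): [0,1], [0,2], [0,3], [0,4], [0,5], [0,6], [1,2], [1,3], [1,4], [1,5], [1,6], [2,3], [2,4], [2,5], [2,6], [3,4], [3,5], [3,6], [4,5], [4,6], [5,6]
  2-simplices (14): [0,1,3], [0,1,4], [0,2,5], [0,2,6], [0,3,5], [0,4,6], [1,2,4], [1,2,5], [1,3,6], [1,5,6], [2,3,4], [2,3,6], [3,4,5], [4,5,6]

giving chain groups C_0 ≅ Z^7, C_1 ≅ Z^21, C_2 ≅ Z^14.

Boundary ∂_1: C_1 → C_0 sends each edge [p,q] (with p < q) to q − p.
This gives a 7×21 integer matrix of rank 6; reducing to Smith normal form yields diagonal entries (1,1,1,1,1,1).

∂_2: C_2 → C_1 acts by ∂[p,q,r] = [q,r] − [p,r] + [p,q]. For instance
  ∂[0,1,4] = [1,4] − [0,4] + [0,1],
  ∂[0,3,5] = [3,5] − [0,5] + [0,3].
The 21×14 boundary matrix has rank 13 and Smith normal form diag(1,1,1,1,1,1,1,1,1,1,1,1,1).

Computing H_k = (kernel of ∂_k) / (image of ∂_{k+1}):

  H_1: rank ker ∂_1 − rank ∂_2 = (21 − 6) − 13 = 2, and the invariant factors of ∂_2 are all 1, so H_1 = Z^2.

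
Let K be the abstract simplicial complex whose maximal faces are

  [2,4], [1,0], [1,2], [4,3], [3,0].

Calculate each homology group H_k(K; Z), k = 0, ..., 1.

Fix the vertex order 0 < 1 < 2 < 3 < 4 and write every simplex with vertices in increasing order. Then dim K = 1 and the simplices of K are:

  0-simplices (5): [0], [1], [2], [3], [4]
  1-simplices (5): [0,1], [0,3], [1,2], [2,4], [3,4]

Hence C_0 ≅ Z^5, C_1 ≅ Z^5.

Boundary ∂_1: C_1 → C_0 maps an edge to its endpoints' difference, ∂[p,q] = q − p.
As a 5×5 matrix over Z this has rank 4, with invariant factors (1,1,1,1).

From H_k ≅ ker(∂_k) / im(∂_{k+1}) we obtain:

  H_0: rank C_0 − rank ∂_1 = 5 − 4 = 1, and the invariant factors of ∂_1 are all 1, so H_0 ≅ Z.
  H_1: rank ker ∂_1 − rank ∂_2 = (5 − 4) − 0 = 1, and there is no ∂_2, so H_1 ≅ Z.

As a check, the Euler characteristic is 5 − 5 = 0, which agrees with 1 − 1 = 0.

H_0 ≅ Z,  H_1 ≅ Z.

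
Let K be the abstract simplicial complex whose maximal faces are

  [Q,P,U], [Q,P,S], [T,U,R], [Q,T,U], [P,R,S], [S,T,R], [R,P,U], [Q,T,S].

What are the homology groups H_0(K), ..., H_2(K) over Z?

H_0 = Z,  H_1 = 0,  H_2 = Z.

Take the total order P < Q < R < S < T < U on the vertex set. Then K (dimension 2) consists of the simplices:

  0-simplices (6): P, Q, R, S, T, U
  1-simplices (12): PQ, PR, PS, PU, QS, QT, QU, RS, RT, RU, ST, TU
  2-simplices (8): PQS, PQU, PRS, PRU, QST, QTU, RST, RTU

so the chain groups are C_0 ≅ Z^6, C_1 ≅ Z^12, C_2 ≅ Z^8.

Boundary ∂_1: C_1 → C_0 maps an edge to its endpoints' difference, ∂[p,q] = q − p. For instance
  ∂QT = T − Q.
This gives a 6×12 integer matrix of rank 5; reducing to Smith normal form yields diagonal entries (1,1,1,1,1).

The boundary map ∂_2: C_2 → C_1 maps a triangle to the signed sum of its edges. For instance
  ∂RST = ST − RT + RS,
  ∂PRU = RU − PU + PR.
This gives a 12×8 integer matrix of rank 7; reducing to Smith normal form yields diagonal entries (1,1,1,1,1,1,1).

From H_k ≅ ker(∂_k) / im(∂_{k+1}) we obtain:

  H_0: rank C_0 − rank ∂_1 = 6 − 5 = 1, and the invariant factors of ∂_1 are all 1, so H_0 = Z.
  H_1: rank ker ∂_1 − rank ∂_2 = (12 − 5) − 7 = 0, and the invariant factors of ∂_2 are all 1, so H_1 = 0.
  H_2: rank ker ∂_2 − rank ∂_3 = (8 − 7) − 0 = 1, and there is no ∂_3, so H_2 = Z.

As a check, the Euler characteristic is 6 − 12 + 8 = 2, which agrees with 1 − 0 + 1 = 2.
(K is a triangulation of the 2-sphere S^2.)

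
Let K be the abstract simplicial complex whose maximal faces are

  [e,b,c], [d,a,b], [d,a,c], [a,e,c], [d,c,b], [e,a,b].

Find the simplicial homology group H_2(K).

H_2 = Z.

We work with the vertex ordering a < b < c < d < e. The simplices of K, each written with vertices in increasing order, are:

  0-simplices (5): a, b, c, d, e
  1-simplices (9): ab, ac, ad, ae, bc, bd, be, cd, ce
  2-simplices (6): abd, abe, acd, ace, bcd, bce

Hence C_0 ≅ Z^5, C_1 ≅ Z^9, C_2 ≅ Z^6.

The boundary map ∂_1: C_1 → C_0 maps an edge to its endpoints' difference, ∂[p,q] = q − p.
The resulting 5×9 matrix has rank 4, and its Smith normal form has invariant factors (1,1,1,1).

∂_2: C_2 → C_1 acts by ∂[p,q,r] = [q,r] − [p,r] + [p,q]. For instance
  ∂ace = ce − ae + ac,
  ∂bce = ce − be + bc.
The 9×6 boundary matrix has rank 5 and Smith normal form diag(1,1,1,1,1).

Computing H_k = (kernel of ∂_k) / (image of ∂_{k+1}):

  H_2: rank ker ∂_2 − rank ∂_3 = (6 − 5) − 0 = 1, and there is no ∂_3, so H_2 = Z.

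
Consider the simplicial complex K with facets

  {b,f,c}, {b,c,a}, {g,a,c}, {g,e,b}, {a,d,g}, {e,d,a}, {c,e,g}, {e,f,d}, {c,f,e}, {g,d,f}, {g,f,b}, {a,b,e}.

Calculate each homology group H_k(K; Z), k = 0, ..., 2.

H_0 ≅ Z,  H_1 ≅ Z_2,  H_2 = 0.

We work with the vertex ordering a < b < c < d < e < f < g. The simplices of K, each written with vertices in increasing order, are:

  0-simplices (7): a, b, c, d, e, f, g
  1-simplices (18): ab, ac, ad, ae, ag, bc, be, bf, bg, ce, cf, cg, de, df, dg, ef, eg, fg
  2-simplices (12): abc, abe, acg, ade, adg, bcf, beg, bfg, cef, ceg, def, dfg

giving chain groups C_0 ≅ Z^7, C_1 ≅ Z^18, C_2 ≅ Z^12.

∂_1: C_1 → C_0 is given by ∂[p,q] = [q] − [p]. For instance
  ∂ae = e − a.
As a 7×18 matrix over Z this has rank 6, with invariant factors (1,1,1,1,1,1).

∂_2: C_2 → C_1 maps a triangle to the signed sum of its edges. For instance
  ∂ceg = eg − cg + ce,
  ∂def = ef − df + de.
As a 18×12 matrix over Z this has rank 12, with invariant factors (1,1,1,1,1,1,1,1,1,1,1,2).

From H_k ≅ ker(∂_k) / im(∂_{k+1}) we obtain:

  H_0: rank C_0 − rank ∂_1 = 7 − 6 = 1, and the invariant factors of ∂_1 are all 1, so H_0 = Z.
  H_1: rank ker ∂_1 − rank ∂_2 = (18 − 6) − 12 = 0, and ∂_2 has invariant factor 2 > 1, so H_1 = Z_2.
  H_2: rank ker ∂_2 − rank ∂_3 = (12 − 12) − 0 = 0, and there is no ∂_3, so H_2 = 0.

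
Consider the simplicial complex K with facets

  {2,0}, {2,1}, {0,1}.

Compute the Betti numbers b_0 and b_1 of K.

Order the vertices as 0 < 1 < 2. Listing each simplex with vertices in this order, K has dimension 1 with simplices:

  0-simplices (3): [0], [1], [2]
  1-simplices (3): [0,1], [0,2], [1,2]

Hence C_0 ≅ Z^3, C_1 ≅ Z^3.

The boundary map ∂_1: C_1 → C_0 sends each edge [p,q] (with p < q) to q − p. For instance
  ∂[0,1] = [1] − [0].
As a 3×3 matrix over Z this has rank 2, with invariant factors (1,1).

Reading off H_k = ker ∂_k / im ∂_{k+1}:

  H_0: rank C_0 − rank ∂_1 = 3 − 2 = 1, and the invariant factors of ∂_1 are all 1, so H_0 = Z.
  H_1: rank ker ∂_1 − rank ∂_2 = (3 − 2) − 0 = 1, and there is no ∂_2, so H_1 = Z.

Hence the Betti numbers are b_0 = 1, b_1 = 1.

b_0 = 1, b_1 = 1.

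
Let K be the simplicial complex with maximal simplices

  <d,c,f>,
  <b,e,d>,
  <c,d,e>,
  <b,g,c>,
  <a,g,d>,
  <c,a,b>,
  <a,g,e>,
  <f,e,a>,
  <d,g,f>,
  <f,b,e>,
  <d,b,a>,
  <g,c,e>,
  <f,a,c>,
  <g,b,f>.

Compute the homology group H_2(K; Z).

H_2 ≅ Z.

We work with the vertex ordering a < b < c < d < e < f < g. The simplices of K, each written with vertices in increasing order, are:

  0-simplices (7): a, b, c, d, e, f, g
  1-simplices (21): ab, ac, ad, ae, af, ag, bc, bd, be, bf, bg, cd, ce, cf, cg, de, df, dg, ef, eg, fg
  2-simplices (14): abc, abd, acf, adg, aef, aeg, bcg, bde, bef, bfg, cde, cdf, ceg, dfg

so the chain groups are C_0 ≅ Z^7, C_1 ≅ Z^21, C_2 ≅ Z^14.

Boundary ∂_1: C_1 → C_0 maps an edge to its endpoints' difference, ∂[p,q] = q − p. For instance
  ∂ef = f − e.
This gives a 7×21 integer matrix of rank 6; reducing to Smith normal form yields diagonal entries (1,1,1,1,1,1).

The boundary map ∂_2: C_2 → C_1 acts by ∂[p,q,r] = [q,r] − [p,r] + [p,q]. For instance
  ∂ceg = eg − cg + ce,
  ∂dfg = fg − dg + df.
As a 21×14 matrix over Z this has rank 13, with invariant factors (1,1,1,1,1,1,1,1,1,1,1,1,1).

Now H_k = ker ∂_k / im ∂_{k+1}, so:

  H_2: rank ker ∂_2 − rank ∂_3 = (14 − 13) − 0 = 1, and there is no ∂_3, so H_2 = Z.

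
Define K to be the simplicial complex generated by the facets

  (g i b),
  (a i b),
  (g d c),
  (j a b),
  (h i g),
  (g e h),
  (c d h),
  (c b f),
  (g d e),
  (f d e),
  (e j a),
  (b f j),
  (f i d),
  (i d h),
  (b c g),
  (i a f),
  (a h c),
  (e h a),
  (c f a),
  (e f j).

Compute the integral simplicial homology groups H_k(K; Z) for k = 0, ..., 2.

Take the total order a < b < c < d < e < f < g < h < i < j on the vertex set. Then K (dimension 2) consists of the simplices:

  0-simplices (10): a, b, c, d, e, f, g, h, i, j
  1-simplices (30): ab, ac, ae, af, ah, ai, aj, bc, bf, bg, bi, bj, cd, cf, cg, ch, de, df, dg, dh, di, ef, eg, eh, ej, fi, fj, gh, gi, hi
  2-simplices (20): abi, abj, acf, ach, aeh, aej, afi, bcf, bcg, bfj, bgi, cdg, cdh, def, deg, dfi, dhi, efj, egh, ghi

Hence C_0 ≅ Z^10, C_1 ≅ Z^30, C_2 ≅ Z^20.

∂_1: C_1 → C_0 sends each edge [p,q] (with p < q) to q − p. For instance
  ∂dh = h − d.
The 10×30 boundary matrix has rank 9 and Smith normal form diag(1,1,1,1,1,1,1,1,1).

Boundary ∂_2: C_2 → C_1 sends each 2-simplex [p,q,r] to [q,r] − [p,r] + [p,q]. For instance
  ∂bfj = fj − bj + bf,
  ∂cdh = dh − ch + cd.
As a 30×20 matrix over Z this has rank 20, with invariant factors (1,1,1,1,1,1,1,1,1,1,1,1,1,1,1,1,1,1,1,2).

Reading off H_k = ker ∂_k / im ∂_{k+1}:

  H_0: rank C_0 − rank ∂_1 = 10 − 9 = 1, and the invariant factors of ∂_1 are all 1, so H_0 = Z.
  H_1: rank ker ∂_1 − rank ∂_2 = (30 − 9) − 20 = 1, and ∂_2 has invariant factor 2 > 1, so H_1 = Z ⊕ Z/2.
  H_2: rank ker ∂_2 − rank ∂_3 = (20 − 20) − 0 = 0, and there is no ∂_3, so H_2 = 0.

As a check, the Euler characteristic is 10 − 30 + 20 = 0, which agrees with 1 − 1 + 0 = 0.
(K is a triangulation of the Klein bottle.)

H_0 = Z,  H_1 = Z ⊕ Z/2,  H_2 = 0.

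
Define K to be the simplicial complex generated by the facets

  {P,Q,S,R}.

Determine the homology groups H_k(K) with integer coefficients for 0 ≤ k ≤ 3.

H_0 ≅ Z,  H_1 = 0,  H_2 = 0,  H_3 = 0.

K has 4 vertices, 6 edges, 4 triangles, 1 3-simplex.
rank ∂_0 = 0, rank ∂_1 = 3 ⇒ b_0 = 4 − 0 − 3 = 1; all invariant factors of ∂_1 are 1 so no torsion. So H_0 = Z.
rank ∂_1 = 3, rank ∂_2 = 3 ⇒ b_1 = 6 − 3 − 3 = 0; all invariant factors of ∂_2 are 1 so no torsion. So H_1 = 0.
rank ∂_2 = 3, rank ∂_3 = 1 ⇒ b_2 = 4 − 3 − 1 = 0; all invariant factors of ∂_3 are 1 so no torsion. So H_2 = 0.
rank ∂_3 = 1, rank ∂_4 = 0 ⇒ b_3 = 1 − 1 − 0 = 0. So H_3 = 0.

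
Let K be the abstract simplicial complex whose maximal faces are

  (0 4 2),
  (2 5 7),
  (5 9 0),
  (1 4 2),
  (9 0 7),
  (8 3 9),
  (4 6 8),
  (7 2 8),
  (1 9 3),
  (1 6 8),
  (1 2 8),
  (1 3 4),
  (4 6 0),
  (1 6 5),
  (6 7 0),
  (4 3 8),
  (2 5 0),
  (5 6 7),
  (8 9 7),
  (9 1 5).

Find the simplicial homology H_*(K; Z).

H_0 ≅ Z,  H_1 ≅ Z × Z/2,  H_2 = 0.

Order the vertices as 0 < 1 < 2 < 3 < 4 < 5 < 6 < 7 < 8 < 9. Listing each simplex with vertices in this order, K has dimension 2 with simplices:

  0-simplices (10): [0], [1], [2], [3], [4], [5], [6], [7], [8], [9]
  1-simplices (30): (30 of them)
  2-simplices (20): (20 of them)

giving chain groups C_0 ≅ Z^10, C_1 ≅ Z^30, C_2 ≅ Z^20.

Boundary ∂_1: C_1 → C_0 sends each edge [p,q] (with p < q) to q − p.
As a 10×30 matrix over Z this has rank 9, with invariant factors (1,1,1,1,1,1,1,1,1).

The boundary map ∂_2: C_2 → C_1 acts by ∂[p,q,r] = [q,r] − [p,r] + [p,q]. For instance
  ∂[2,5,7] = [5,7] − [2,7] + [2,5],
  ∂[1,5,6] = [5,6] − [1,6] + [1,5].
As a 30×20 matrix over Z this has rank 20, with invariant factors (1,1,1,1,1,1,1,1,1,1,1,1,1,1,1,1,1,1,1,2).

Now H_k = ker ∂_k / im ∂_{k+1}, so:

  H_0: rank C_0 − rank ∂_1 = 10 − 9 = 1, and the invariant factors of ∂_1 are all 1, so H_0 = Z.
  H_1: rank ker ∂_1 − rank ∂_2 = (30 − 9) − 20 = 1, and ∂_2 has invariant factor 2 > 1, so H_1 = Z × Z/2.
  H_2: rank ker ∂_2 − rank ∂_3 = (20 − 20) − 0 = 0, and there is no ∂_3, so H_2 = 0.

(K is a triangulation of the Klein bottle.)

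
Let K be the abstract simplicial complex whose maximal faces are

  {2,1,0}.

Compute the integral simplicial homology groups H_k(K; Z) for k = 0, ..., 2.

H_0 = Z,  H_1 = 0,  H_2 = 0.

We work with the vertex ordering 0 < 1 < 2. The simplices of K, each written with vertices in increasing order, are:

  0-simplices (3): [0], [1], [2]
  1-simplices (3): [0,1], [0,2], [1,2]
  2-simplices (1): [0,1,2]

giving chain groups C_0 ≅ Z^3, C_1 ≅ Z^3, C_2 ≅ Z^1.

∂_1: C_1 → C_0 sends each edge [p,q] (with p < q) to q − p.
As a 3×3 matrix over Z this has rank 2, with invariant factors (1,1).

∂_2: C_2 → C_1 maps a triangle to the signed sum of its edges. For instance
  ∂[0,1,2] = [1,2] − [0,2] + [0,1].
The 3×1 boundary matrix has rank 1 and Smith normal form diag(1).

Now H_k = ker ∂_k / im ∂_{k+1}, so:

  H_0: rank C_0 − rank ∂_1 = 3 − 2 = 1, and the invariant factors of ∂_1 are all 1, so H_0 = Z.
  H_1: rank ker ∂_1 − rank ∂_2 = (3 − 2) − 1 = 0, and the invariant factors of ∂_2 are all 1, so H_1 = 0.
  H_2: rank ker ∂_2 − rank ∂_3 = (1 − 1) − 0 = 0, and there is no ∂_3, so H_2 = 0.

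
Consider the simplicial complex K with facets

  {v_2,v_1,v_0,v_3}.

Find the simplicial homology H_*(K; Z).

Fix the vertex order v_0 < v_1 < v_2 < v_3 and write every simplex with vertices in increasing order. Then dim K = 3 and the simplices of K are:

  0-simplices (4): [v_0], [v_1], [v_2], [v_3]
  1-simplices (6): [v_0,v_1], [v_0,v_2], [v_0,v_3], [v_1,v_2], [v_1,v_3], [v_2,v_3]
  2-simplices (4): [v_0,v_1,v_2], [v_0,v_1,v_3], [v_0,v_2,v_3], [v_1,v_2,v_3]
  3-simplices (1): [v_0,v_1,v_2,v_3]

Hence C_0 ≅ Z^4, C_1 ≅ Z^6, C_2 ≅ Z^4, C_3 ≅ Z^1.

Boundary ∂_1: C_1 → C_0 sends each edge [p,q] (with p < q) to q − p.
This gives a 4×6 integer matrix of rank 3; reducing to Smith normal form yields diagonal entries (1,1,1).

The boundary map ∂_2: C_2 → C_1 maps a triangle to the signed sum of its edges. For instance
  ∂[v_0,v_1,v_2] = [v_1,v_2] − [v_0,v_2] + [v_0,v_1],
  ∂[v_0,v_2,v_3] = [v_2,v_3] − [v_0,v_3] + [v_0,v_2].
The 6×4 boundary matrix has rank 3 and Smith normal form diag(1,1,1).

∂_3: C_3 → C_2 sends each 3-simplex σ to the alternating sum Σ_i (−1)^i (σ with its i-th vertex removed). For instance
  ∂[v_0,v_1,v_2,v_3] = [v_1,v_2,v_3] − [v_0,v_2,v_3] + [v_0,v_1,v_3] − [v_0,v_1,v_2].
The resulting 4×1 matrix has rank 1, and its Smith normal form has invariant factors (1).

Reading off H_k = ker ∂_k / im ∂_{k+1}:

  H_0: rank C_0 − rank ∂_1 = 4 − 3 = 1, and the invariant factors of ∂_1 are all 1, so H_0 = Z.
  H_1: rank ker ∂_1 − rank ∂_2 = (6 − 3) − 3 = 0, and the invariant factors of ∂_2 are all 1, so H_1 = 0.
  H_2: rank ker ∂_2 − rank ∂_3 = (4 − 3) − 1 = 0, and the invariant factors of ∂_3 are all 1, so H_2 = 0.
  H_3: rank ker ∂_3 − rank ∂_4 = (1 − 1) − 0 = 0, and there is no ∂_4, so H_3 = 0.

H_0 ≅ Z,  H_1 = 0,  H_2 = 0,  H_3 = 0.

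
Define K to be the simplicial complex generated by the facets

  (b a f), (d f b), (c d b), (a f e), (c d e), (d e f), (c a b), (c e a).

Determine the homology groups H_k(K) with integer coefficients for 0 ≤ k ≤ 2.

H_0 = Z,  H_1 = 0,  H_2 = Z.

K has 6 vertices, 12 edges, 8 triangles.
rank ∂_0 = 0, rank ∂_1 = 5 ⇒ b_0 = 6 − 0 − 5 = 1; all invariant factors of ∂_1 are 1 so no torsion. So H_0 = Z.
rank ∂_1 = 5, rank ∂_2 = 7 ⇒ b_1 = 12 − 5 − 7 = 0; all invariant factors of ∂_2 are 1 so no torsion. So H_1 = 0.
rank ∂_2 = 7, rank ∂_3 = 0 ⇒ b_2 = 8 − 7 − 0 = 1. So H_2 = Z.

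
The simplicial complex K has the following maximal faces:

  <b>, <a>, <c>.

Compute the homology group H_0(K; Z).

H_0 ≅ Z^3.

Order the vertices as a < b < c. Listing each simplex with vertices in this order, K has dimension 0 with simplices:

  0-simplices (3): a, b, c

so the chain groups are C_0 ≅ Z^3.

Computing H_k = (kernel of ∂_k) / (image of ∂_{k+1}):

  H_0: rank C_0 − rank ∂_1 = 3 − 0 = 3, and there is no ∂_1, so H_0 ≅ Z^3.

(K is a triangulation of a set of 3 points.)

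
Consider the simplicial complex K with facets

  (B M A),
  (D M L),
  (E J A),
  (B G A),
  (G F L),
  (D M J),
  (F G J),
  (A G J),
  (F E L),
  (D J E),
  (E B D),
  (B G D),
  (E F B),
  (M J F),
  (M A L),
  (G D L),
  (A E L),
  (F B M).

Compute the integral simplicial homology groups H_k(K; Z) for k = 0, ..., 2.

Fix the vertex order A < B < D < E < F < G < J < L < M and write every simplex with vertices in increasing order. Then dim K = 2 and the simplices of K are:

  0-simplices (9): A, B, D, E, F, G, J, L, M
  1-simplices (27): AB, AE, AG, AJ, AL, AM, BD, BE, BF, BG, BM, DE, DG, DJ, DL, DM, EF, EJ, EL, FG, FJ, FL, FM, GJ, GL, JM, LM
  2-simplices (18): ABG, ABM, AEJ, AEL, AGJ, ALM, BDE, BDG, BEF, BFM, DEJ, DGL, DJM, DLM, EFL, FGJ, FGL, FJM

Hence C_0 ≅ Z^9, C_1 ≅ Z^27, C_2 ≅ Z^18.

Boundary ∂_1: C_1 → C_0 sends each edge [p,q] (with p < q) to q − p.
This gives a 9×27 integer matrix of rank 8; reducing to Smith normal form yields diagonal entries (1,1,1,1,1,1,1,1).

Boundary ∂_2: C_2 → C_1 sends each 2-simplex [p,q,r] to [q,r] − [p,r] + [p,q]. For instance
  ∂BEF = EF − BF + BE,
  ∂ABG = BG − AG + AB.
This gives a 27×18 integer matrix of rank 17; reducing to Smith normal form yields diagonal entries (1,1,1,1,1,1,1,1,1,1,1,1,1,1,1,1,1).

From H_k ≅ ker(∂_k) / im(∂_{k+1}) we obtain:

  H_0: rank C_0 − rank ∂_1 = 9 − 8 = 1, and the invariant factors of ∂_1 are all 1, so H_0 = Z.
  H_1: rank ker ∂_1 − rank ∂_2 = (27 − 8) − 17 = 2, and the invariant factors of ∂_2 are all 1, so H_1 = Z^2.
  H_2: rank ker ∂_2 − rank ∂_3 = (18 − 17) − 0 = 1, and there is no ∂_3, so H_2 = Z.

H_0 = Z,  H_1 = Z^2,  H_2 = Z.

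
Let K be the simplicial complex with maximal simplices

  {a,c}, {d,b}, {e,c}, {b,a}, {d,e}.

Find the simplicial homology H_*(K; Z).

H_0 = Z,  H_1 = Z.

Take the total order a < b < c < d < e on the vertex set. Then K (dimension 1) consists of the simplices:

  0-simplices (5): a, b, c, d, e
  1-simplices (5): ab, ac, bd, ce, de

giving chain groups C_0 ≅ Z^5, C_1 ≅ Z^5.

The boundary map ∂_1: C_1 → C_0 is given by ∂[p,q] = [q] − [p]. For instance
  ∂ce = e − c.
This gives a 5×5 integer matrix of rank 4; reducing to Smith normal form yields diagonal entries (1,1,1,1).

From H_k ≅ ker(∂_k) / im(∂_{k+1}) we obtain:

  H_0: rank C_0 − rank ∂_1 = 5 − 4 = 1, and the invariant factors of ∂_1 are all 1, so H_0 ≅ Z.
  H_1: rank ker ∂_1 − rank ∂_2 = (5 − 4) − 0 = 1, and there is no ∂_2, so H_1 ≅ Z.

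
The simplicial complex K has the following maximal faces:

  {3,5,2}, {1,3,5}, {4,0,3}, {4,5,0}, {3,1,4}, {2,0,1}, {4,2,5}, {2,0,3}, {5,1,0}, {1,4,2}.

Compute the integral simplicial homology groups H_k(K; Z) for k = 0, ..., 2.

Take the total order 0 < 1 < 2 < 3 < 4 < 5 on the vertex set. Then K (dimension 2) consists of the simplices:

  0-simplices (6): [0], [1], [2], [3], [4], [5]
  1-simplices (15): [0,1], [0,2], [0,3], [0,4], [0,5], [1,2], [1,3], [1,4], [1,5], [2,3], [2,4], [2,5], [3,4], [3,5], [4,5]
  2-simplices (10): [0,1,2], [0,1,5], [0,2,3], [0,3,4], [0,4,5], [1,2,4], [1,3,4], [1,3,5], [2,3,5], [2,4,5]

Hence C_0 ≅ Z^6, C_1 ≅ Z^15, C_2 ≅ Z^10.

The boundary map ∂_1: C_1 → C_0 sends each edge [p,q] (with p < q) to q − p. For instance
  ∂[3,5] = [5] − [3].
The 6×15 boundary matrix has rank 5 and Smith normal form diag(1,1,1,1,1).

∂_2: C_2 → C_1 acts by ∂[p,q,r] = [q,r] − [p,r] + [p,q]. For instance
  ∂[1,3,4] = [3,4] − [1,4] + [1,3],
  ∂[2,3,5] = [3,5] − [2,5] + [2,3].
As a 15×10 matrix over Z this has rank 10, with invariant factors (1,1,1,1,1,1,1,1,1,2).

Computing H_k = (kernel of ∂_k) / (image of ∂_{k+1}):

  H_0: rank C_0 − rank ∂_1 = 6 − 5 = 1, and the invariant factors of ∂_1 are all 1, so H_0 ≅ Z.
  H_1: rank ker ∂_1 − rank ∂_2 = (15 − 5) − 10 = 0, and ∂_2 has invariant factor 2 > 1, so H_1 ≅ Z/2.
  H_2: rank ker ∂_2 − rank ∂_3 = (10 − 10) − 0 = 0, and there is no ∂_3, so H_2 ≅ 0.

(K is a triangulation of the real projective plane RP^2.)

H_0 ≅ Z,  H_1 ≅ Z/2,  H_2 = 0.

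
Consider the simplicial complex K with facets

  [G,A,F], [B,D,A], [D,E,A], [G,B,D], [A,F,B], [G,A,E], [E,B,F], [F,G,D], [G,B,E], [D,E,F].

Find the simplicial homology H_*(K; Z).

Fix the vertex order A < B < D < E < F < G and write every simplex with vertices in increasing order. Then dim K = 2 and the simplices of K are:

  0-simplices (6): A, B, D, E, F, G
  1-simplices (15): AB, AD, AE, AF, AG, BD, BE, BF, BG, DE, DF, DG, EF, EG, FG
  2-simplices (10): ABD, ABF, ADE, AEG, AFG, BDG, BEF, BEG, DEF, DFG

Hence C_0 ≅ Z^6, C_1 ≅ Z^15, C_2 ≅ Z^10.

Boundary ∂_1: C_1 → C_0 is given by ∂[p,q] = [q] − [p].
As a 6×15 matrix over Z this has rank 5, with invariant factors (1,1,1,1,1).

The boundary map ∂_2: C_2 → C_1 maps a triangle to the signed sum of its edges. For instance
  ∂BDG = DG − BG + BD,
  ∂BEG = EG − BG + BE.
The 15×10 boundary matrix has rank 10 and Smith normal form diag(1,1,1,1,1,1,1,1,1,2).

Computing H_k = (kernel of ∂_k) / (image of ∂_{k+1}):

  H_0: rank C_0 − rank ∂_1 = 6 − 5 = 1, and the invariant factors of ∂_1 are all 1, so H_0 = Z.
  H_1: rank ker ∂_1 − rank ∂_2 = (15 − 5) − 10 = 0, and ∂_2 has invariant factor 2 > 1, so H_1 = Z/2Z.
  H_2: rank ker ∂_2 − rank ∂_3 = (10 − 10) − 0 = 0, and there is no ∂_3, so H_2 = 0.

(K is a triangulation of the real projective plane RP^2.)

H_0 ≅ Z,  H_1 ≅ Z/2Z,  H_2 = 0.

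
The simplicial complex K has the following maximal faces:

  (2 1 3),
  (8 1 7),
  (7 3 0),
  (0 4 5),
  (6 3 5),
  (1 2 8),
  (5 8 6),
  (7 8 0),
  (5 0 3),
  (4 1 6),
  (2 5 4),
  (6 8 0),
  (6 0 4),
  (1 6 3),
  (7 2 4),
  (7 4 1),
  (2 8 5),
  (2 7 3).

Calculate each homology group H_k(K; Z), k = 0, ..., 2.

Order the vertices as 0 < 1 < 2 < 3 < 4 < 5 < 6 < 7 < 8. Listing each simplex with vertices in this order, K has dimension 2 with simplices:

  0-simplices (9): [0], [1], [2], [3], [4], [5], [6], [7], [8]
  1-simplices (27): (27 of them)
  2-simplices (18): [0,3,5], [0,3,7], [0,4,5], [0,4,6], [0,6,8], [0,7,8], [1,2,3], [1,2,8], [1,3,6], [1,4,6], [1,4,7], [1,7,8], [2,3,7], [2,4,5], [2,4,7], [2,5,8], [3,5,6], [5,6,8]

Hence C_0 ≅ Z^9, C_1 ≅ Z^27, C_2 ≅ Z^18.

∂_1: C_1 → C_0 sends each edge [p,q] (with p < q) to q − p. For instance
  ∂[2,4] = [4] − [2].
As a 9×27 matrix over Z this has rank 8, with invariant factors (1,1,1,1,1,1,1,1).

The boundary map ∂_2: C_2 → C_1 maps a triangle to the signed sum of its edges. For instance
  ∂[1,4,7] = [4,7] − [1,7] + [1,4],
  ∂[0,3,5] = [3,5] − [0,5] + [0,3].
As a 27×18 matrix over Z this has rank 18, with invariant factors (1,1,1,1,1,1,1,1,1,1,1,1,1,1,1,1,1,2).

Now H_k = ker ∂_k / im ∂_{k+1}, so:

  H_0: rank C_0 − rank ∂_1 = 9 − 8 = 1, and the invariant factors of ∂_1 are all 1, so H_0 = Z.
  H_1: rank ker ∂_1 − rank ∂_2 = (27 − 8) − 18 = 1, and ∂_2 has invariant factor 2 > 1, so H_1 = Z ⊕ Z/2Z.
  H_2: rank ker ∂_2 − rank ∂_3 = (18 − 18) − 0 = 0, and there is no ∂_3, so H_2 = 0.

As a check, the Euler characteristic is 9 − 27 + 18 = 0, which agrees with 1 − 1 + 0 = 0.

H_0 ≅ Z,  H_1 ≅ Z ⊕ Z/2Z,  H_2 = 0.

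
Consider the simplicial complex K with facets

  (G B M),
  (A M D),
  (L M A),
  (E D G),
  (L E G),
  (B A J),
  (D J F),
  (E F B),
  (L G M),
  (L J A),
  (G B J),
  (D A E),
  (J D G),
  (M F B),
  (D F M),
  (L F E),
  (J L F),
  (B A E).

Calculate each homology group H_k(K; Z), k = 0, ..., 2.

H_0 ≅ Z,  H_1 ≅ Z^2,  H_2 ≅ Z.

K has 9 vertices, 27 edges, 18 triangles.
rank ∂_0 = 0, rank ∂_1 = 8 ⇒ b_0 = 9 − 0 − 8 = 1; all invariant factors of ∂_1 are 1 so no torsion. So H_0 = Z.
rank ∂_1 = 8, rank ∂_2 = 17 ⇒ b_1 = 27 − 8 − 17 = 2; all invariant factors of ∂_2 are 1 so no torsion. So H_1 = Z^2.
rank ∂_2 = 17, rank ∂_3 = 0 ⇒ b_2 = 18 − 17 − 0 = 1. So H_2 = Z.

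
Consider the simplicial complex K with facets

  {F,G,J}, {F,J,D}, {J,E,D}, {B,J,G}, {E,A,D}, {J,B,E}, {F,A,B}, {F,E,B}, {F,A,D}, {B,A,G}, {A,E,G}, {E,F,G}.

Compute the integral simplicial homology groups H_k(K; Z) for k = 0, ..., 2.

H_0 ≅ Z,  H_1 ≅ Z/2Z,  H_2 = 0.

We work with the vertex ordering A < B < D < E < F < G < J. The simplices of K, each written with vertices in increasing order, are:

  0-simplices (7): A, B, D, E, F, G, J
  1-simplices (18): AB, AD, AE, AF, AG, BE, BF, BG, BJ, DE, DF, DJ, EF, EG, EJ, FG, FJ, GJ
  2-simplices (12): ABF, ABG, ADE, ADF, AEG, BEF, BEJ, BGJ, DEJ, DFJ, EFG, FGJ

Hence C_0 ≅ Z^7, C_1 ≅ Z^18, C_2 ≅ Z^12.

Boundary ∂_1: C_1 → C_0 sends each edge [p,q] (with p < q) to q − p.
This gives a 7×18 integer matrix of rank 6; reducing to Smith normal form yields diagonal entries (1,1,1,1,1,1).

Boundary ∂_2: C_2 → C_1 sends each 2-simplex [p,q,r] to [q,r] − [p,r] + [p,q]. For instance
  ∂AEG = EG − AG + AE,
  ∂ADE = DE − AE + AD.
The 18×12 boundary matrix has rank 12 and Smith normal form diag(1,1,1,1,1,1,1,1,1,1,1,2).

From H_k ≅ ker(∂_k) / im(∂_{k+1}) we obtain:

  H_0: rank C_0 − rank ∂_1 = 7 − 6 = 1, and the invariant factors of ∂_1 are all 1, so H_0 = Z.
  H_1: rank ker ∂_1 − rank ∂_2 = (18 − 6) − 12 = 0, and ∂_2 has invariant factor 2 > 1, so H_1 = Z/2Z.
  H_2: rank ker ∂_2 − rank ∂_3 = (12 − 12) − 0 = 0, and there is no ∂_3, so H_2 = 0.

As a check, the Euler characteristic is 7 − 18 + 12 = 1, which agrees with 1 − 0 + 0 = 1.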